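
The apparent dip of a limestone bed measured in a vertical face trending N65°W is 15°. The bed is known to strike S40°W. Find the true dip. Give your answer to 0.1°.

15.5°

The section is 75° from the strike.
tan δ = tan α / sin β = tan 15° / sin 75° = 0.2679 / 0.9659 = 0.2774
δ = arctan(0.2774) = 15.50°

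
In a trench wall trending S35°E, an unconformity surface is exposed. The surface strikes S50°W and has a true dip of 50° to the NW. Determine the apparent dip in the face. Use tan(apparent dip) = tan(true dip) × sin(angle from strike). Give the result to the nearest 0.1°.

49.9°

The section lies 85° from the strike.
tan(apparent dip) = tan 50° · sin 85° = 1.1872
α = arctan(1.1872) = 49.89°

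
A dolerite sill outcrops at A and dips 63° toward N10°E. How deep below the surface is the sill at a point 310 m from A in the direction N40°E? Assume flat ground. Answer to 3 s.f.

The hole lies 30° from the dip direction, so the down-dip offset is 310 × cos 30° = 268.47 m.
Depth = down-dip offset × tan(dip) = 268.47 × tan 63° = 268.47 × 1.9626
Depth = 526.90 m

527 m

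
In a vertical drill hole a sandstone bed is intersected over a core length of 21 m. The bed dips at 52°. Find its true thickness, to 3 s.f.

12.9 m

True thickness t = h · cos(dip) = 21 × cos 52°
t = 21 × 0.6157 = 12.929 m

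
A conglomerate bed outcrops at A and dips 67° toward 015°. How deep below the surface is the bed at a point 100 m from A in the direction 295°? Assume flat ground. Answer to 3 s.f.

40.9 m

The hole lies 80° from the dip direction, so the down-dip offset is 100 × cos 80° = 17.36 m.
Depth = down-dip offset × tan(dip) = 17.36 × tan 67° = 17.36 × 2.3559
Depth = 40.91 m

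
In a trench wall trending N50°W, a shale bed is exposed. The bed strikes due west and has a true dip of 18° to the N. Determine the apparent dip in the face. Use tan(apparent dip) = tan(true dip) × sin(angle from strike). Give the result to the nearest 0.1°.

The section lies 40° from the strike.
tan(apparent dip) = tan 18° · sin 40° = 0.2089
α = arctan(0.2089) = 11.80°

11.8°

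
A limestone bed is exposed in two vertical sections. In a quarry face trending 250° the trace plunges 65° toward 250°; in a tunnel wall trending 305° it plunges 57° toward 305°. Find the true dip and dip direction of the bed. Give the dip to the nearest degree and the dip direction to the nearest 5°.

true dip 65°, dip direction 260°

The two traces are lines in the plane: v₁ = (sin 250°·cos 65°, cos 250°·cos 65°, −sin 65°), v₂ = (sin 305°·cos 57°, cos 305°·cos 57°, −sin 57°).
The plane normal is n = v₁ × v₂ ∝ (-0.404, -0.071, 0.189).
Dip δ = arctan(|n_h|/n_z) = arctan(0.411/0.189) = 65.3°.
Dip direction = atan2(-0.404, -0.071) = 260° (azimuth of n's horizontal projection).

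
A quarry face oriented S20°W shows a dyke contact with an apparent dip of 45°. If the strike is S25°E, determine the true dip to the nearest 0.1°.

β = acute angle between strike S25°E and section S20°W = 45°.
tan(true dip) = tan 45° / sin 45° = 1.4142
true dip = arctan 1.4142 = 54.74°

54.7°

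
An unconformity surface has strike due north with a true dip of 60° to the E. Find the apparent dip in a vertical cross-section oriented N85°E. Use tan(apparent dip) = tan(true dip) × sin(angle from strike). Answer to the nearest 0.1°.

59.9°

Angle between strike (due north) and section (N85°E): β = 85°.
tan(apparent dip) = tan 60° · sin 85° = 1.7255
apparent dip = arctan 1.7255 = 59.91°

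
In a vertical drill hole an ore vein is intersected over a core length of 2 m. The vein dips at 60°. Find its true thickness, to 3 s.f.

1.00 m

True thickness t = h · cos(dip) = 2 × cos 60°
t = 2 × 0.5000 = 1.000 m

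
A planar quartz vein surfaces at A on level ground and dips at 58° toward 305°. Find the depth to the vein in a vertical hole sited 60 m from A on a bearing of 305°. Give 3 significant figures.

96.0 m

The hole is directly down-dip from the outcrop, so the down-dip offset is 60 m.
Depth = down-dip offset × tan(dip) = 60.00 × tan 58° = 60.00 × 1.6003
Depth = 96.02 m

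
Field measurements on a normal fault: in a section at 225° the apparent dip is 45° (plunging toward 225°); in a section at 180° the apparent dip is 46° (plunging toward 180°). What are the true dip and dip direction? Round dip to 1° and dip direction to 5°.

The two traces are lines in the plane: v₁ = (sin 225°·cos 45°, cos 225°·cos 45°, −sin 45°), v₂ = (sin 180°·cos 46°, cos 180°·cos 46°, −sin 46°).
Cross product v₁ × v₂ gives the pole to the plane: n ∝ (-0.132, -0.360, 0.347).
tan δ = √(n_x²+n_y²)/n_z = 0.383/0.347, so δ = 47.8°.
The horizontal component of n points toward azimuth atan2(n_x, n_y) = 200°, the dip direction.

true dip 48°, dip direction 200°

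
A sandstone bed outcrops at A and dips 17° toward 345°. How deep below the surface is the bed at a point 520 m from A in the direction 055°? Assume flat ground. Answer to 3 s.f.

54.4 m

The hole lies 70° from the dip direction, so the down-dip offset is 520 × cos 70° = 177.85 m.
Depth = down-dip offset × tan(dip) = 177.85 × tan 17° = 177.85 × 0.3057
Depth = 54.37 m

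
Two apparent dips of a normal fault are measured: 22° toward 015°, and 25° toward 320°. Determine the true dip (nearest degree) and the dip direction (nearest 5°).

Each apparent-dip line lies in the plane. As unit vectors (x east, y north, z up), v₁ plunges 22°→015° and v₂ plunges 25°→320°.
n = v₁ × v₂ = (-0.118, 0.320, 0.688) (taken with n_z > 0).
tan δ = √(n_x²+n_y²)/n_z = 0.341/0.688, so δ = 26.3°.
The horizontal component of n points toward azimuth atan2(n_x, n_y) = 340°, the dip direction.

true dip 26°, dip direction 340°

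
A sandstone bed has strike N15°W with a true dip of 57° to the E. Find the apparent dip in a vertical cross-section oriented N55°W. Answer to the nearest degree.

The section lies 40° from the strike.
tan(apparent dip) = tan 57° · sin 40° = 0.9898
apparent dip = arctan 0.9898 = 44.71°

45°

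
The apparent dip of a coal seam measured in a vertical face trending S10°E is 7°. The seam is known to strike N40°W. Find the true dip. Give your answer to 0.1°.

13.8°

The section is 30° from the strike.
tan(true dip) = tan 7° / sin 30° = 0.2456
true dip = arctan 0.2456 = 13.80°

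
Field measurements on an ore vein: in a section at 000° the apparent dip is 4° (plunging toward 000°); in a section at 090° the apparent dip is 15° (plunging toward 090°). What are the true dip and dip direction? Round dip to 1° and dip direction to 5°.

true dip 15°, dip direction 075°

The two traces are lines in the plane: v₁ = (sin 0°·cos 4°, cos 0°·cos 4°, −sin 4°), v₂ = (sin 90°·cos 15°, cos 90°·cos 15°, −sin 15°).
n = v₁ × v₂ = (0.258, 0.067, 0.964) (taken with n_z > 0).
Dip δ = arctan(|n_h|/n_z) = arctan(0.267/0.964) = 15.5°.
Dip direction = azimuth of (n_x, n_y) = atan2(0.258, 0.067) = 75°.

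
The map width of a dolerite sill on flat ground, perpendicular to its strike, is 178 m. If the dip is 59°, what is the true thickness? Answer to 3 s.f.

153 m

True thickness t = w · sin(dip) = 178 × sin 59°
t = 178 × 0.8572 = 152.576 m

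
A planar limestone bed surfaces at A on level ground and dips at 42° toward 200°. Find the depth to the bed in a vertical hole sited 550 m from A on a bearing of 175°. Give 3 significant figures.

449 m

The hole lies 25° from the dip direction, so the down-dip offset is 550 × cos 25° = 498.47 m.
Depth = down-dip offset × tan(dip) = 498.47 × tan 42° = 498.47 × 0.9004
Depth = 448.82 m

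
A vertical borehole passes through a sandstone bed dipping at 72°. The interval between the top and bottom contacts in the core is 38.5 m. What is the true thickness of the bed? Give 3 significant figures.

11.9 m

True thickness t = h · cos(dip) = 38.5 × cos 72°
t = 38.5 × 0.3090 = 11.897 m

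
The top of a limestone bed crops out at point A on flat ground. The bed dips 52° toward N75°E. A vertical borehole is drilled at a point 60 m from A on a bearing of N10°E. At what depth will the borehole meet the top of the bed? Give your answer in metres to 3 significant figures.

32.5 m

The hole lies 65° from the dip direction, so the down-dip offset is 60 × cos 65° = 25.36 m.
Depth = down-dip offset × tan(dip) = 25.36 × tan 52° = 25.36 × 1.2799
Depth = 32.46 m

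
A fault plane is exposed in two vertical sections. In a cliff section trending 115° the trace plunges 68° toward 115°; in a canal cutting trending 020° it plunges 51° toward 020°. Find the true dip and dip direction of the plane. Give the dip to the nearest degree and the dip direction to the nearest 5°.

The two traces are lines in the plane: v₁ = (sin 115°·cos 68°, cos 115°·cos 68°, −sin 68°), v₂ = (sin 20°·cos 51°, cos 20°·cos 51°, −sin 51°).
The plane normal is n = v₁ × v₂ ∝ (0.671, 0.064, 0.235).
Dip δ = arctan(|n_h|/n_z) = arctan(0.674/0.235) = 70.8°.
Dip direction = atan2(0.671, 0.064) = 85° (azimuth of n's horizontal projection).

true dip 71°, dip direction 085°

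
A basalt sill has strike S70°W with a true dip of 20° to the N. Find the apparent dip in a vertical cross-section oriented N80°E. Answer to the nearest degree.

The strike is S70°W and the section trends N80°E; the acute angle between them is β = 10°.
tan(apparent dip) = tan 20° · sin 10° = 0.0632
α = arctan(0.0632) = 3.62°

4°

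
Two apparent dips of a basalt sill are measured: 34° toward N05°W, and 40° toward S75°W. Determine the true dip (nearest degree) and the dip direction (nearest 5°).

The two traces are lines in the plane: v₁ = (sin 355°·cos 34°, cos 355°·cos 34°, −sin 34°), v₂ = (sin 255°·cos 40°, cos 255°·cos 40°, −sin 40°).
n = v₁ × v₂ = (-0.642, 0.367, 0.625) (taken with n_z > 0).
tan δ = √(n_x²+n_y²)/n_z = 0.739/0.625, so δ = 49.8°.
The horizontal component of n points toward azimuth atan2(n_x, n_y) = 300°, the dip direction.

true dip 50°, dip direction 300°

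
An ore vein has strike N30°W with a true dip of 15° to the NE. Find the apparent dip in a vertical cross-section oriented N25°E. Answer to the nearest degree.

Angle between strike (N30°W) and section (N25°E): β = 55°.
tan α = tan 15° × sin 55° = 0.2679 × 0.8192 = 0.2195
apparent dip = arctan 0.2195 = 12.38°

12°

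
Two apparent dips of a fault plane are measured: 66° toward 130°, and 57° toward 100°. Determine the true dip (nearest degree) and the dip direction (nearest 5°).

Represent each trace as a vector plunging at its apparent dip toward its trend (east-north-up frame): v₁ = (0.312, -0.261, -0.914), v₂ = (0.536, -0.095, -0.839).
Cross product v₁ × v₂ gives the pole to the plane: n ∝ (0.133, -0.229, 0.111).
True dip = arccos(n_z / |n|) = arccos(0.3863) = 67.3°.
Dip direction = azimuth of (n_x, n_y) = atan2(0.133, -0.229) = 150°.

true dip 67°, dip direction 150°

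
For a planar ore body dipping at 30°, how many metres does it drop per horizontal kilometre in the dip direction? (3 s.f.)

drop per km = 1000 × tan 30° = 1000 × 0.5774

577 m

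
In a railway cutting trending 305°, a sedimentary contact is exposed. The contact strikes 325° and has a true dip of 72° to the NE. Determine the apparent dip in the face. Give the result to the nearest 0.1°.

The strike is 325° and the section trends 305°; the acute angle between them is β = 20°.
tan α = tan 72° × sin 20° = 3.0777 × 0.3420 = 1.0526
apparent dip = arctan 1.0526 = 46.47°

46.5°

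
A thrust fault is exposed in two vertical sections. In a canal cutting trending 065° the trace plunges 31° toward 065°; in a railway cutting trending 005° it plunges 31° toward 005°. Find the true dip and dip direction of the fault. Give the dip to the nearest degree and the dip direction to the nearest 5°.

The two traces are lines in the plane: v₁ = (sin 65°·cos 31°, cos 65°·cos 31°, −sin 31°), v₂ = (sin 5°·cos 31°, cos 5°·cos 31°, −sin 31°).
The plane normal is n = v₁ × v₂ ∝ (0.253, 0.362, 0.636).
Dip δ = arctan(|n_h|/n_z) = arctan(0.441/0.636) = 34.8°.
The horizontal component of n points toward azimuth atan2(n_x, n_y) = 35°, the dip direction.

true dip 35°, dip direction 035°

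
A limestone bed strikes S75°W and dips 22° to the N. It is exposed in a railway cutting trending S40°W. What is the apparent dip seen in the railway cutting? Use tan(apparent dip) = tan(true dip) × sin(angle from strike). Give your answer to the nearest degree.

13°

Angle between strike (S75°W) and section (S40°W): β = 35°.
tan(apparent dip) = tan 22° · sin 35° = 0.2317
α = arctan(0.2317) = 13.05°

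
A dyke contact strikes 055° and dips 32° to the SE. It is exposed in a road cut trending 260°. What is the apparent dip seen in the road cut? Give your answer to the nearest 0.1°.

14.8°

The strike is 055° and the section trends 260°; the acute angle between them is β = 25°.
tan(apparent dip) = tan 32° · sin 25° = 0.2641
apparent dip = arctan 0.2641 = 14.79°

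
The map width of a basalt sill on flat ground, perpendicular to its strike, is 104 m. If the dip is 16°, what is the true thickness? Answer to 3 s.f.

28.7 m

True thickness t = w · sin(dip) = 104 × sin 16°
t = 104 × 0.2756 = 28.666 m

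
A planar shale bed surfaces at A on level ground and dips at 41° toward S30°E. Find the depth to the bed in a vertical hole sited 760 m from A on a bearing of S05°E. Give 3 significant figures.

599 m

The hole lies 25° from the dip direction, so the down-dip offset is 760 × cos 25° = 688.79 m.
Depth = down-dip offset × tan(dip) = 688.79 × tan 41° = 688.79 × 0.8693
Depth = 598.76 m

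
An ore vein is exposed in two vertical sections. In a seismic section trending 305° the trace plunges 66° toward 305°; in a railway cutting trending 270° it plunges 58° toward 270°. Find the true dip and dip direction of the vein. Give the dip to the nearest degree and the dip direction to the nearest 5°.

true dip 66°, dip direction 315°

The two traces are lines in the plane: v₁ = (sin 305°·cos 66°, cos 305°·cos 66°, −sin 66°), v₂ = (sin 270°·cos 58°, cos 270°·cos 58°, −sin 58°).
n = v₁ × v₂ = (-0.198, 0.202, 0.124) (taken with n_z > 0).
tan δ = √(n_x²+n_y²)/n_z = 0.282/0.124, so δ = 66.4°.
The horizontal component of n points toward azimuth atan2(n_x, n_y) = 316°, the dip direction.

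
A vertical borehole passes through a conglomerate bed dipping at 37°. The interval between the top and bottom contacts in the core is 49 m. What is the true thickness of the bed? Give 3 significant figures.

True thickness t = h · cos(dip) = 49 × cos 37°
t = 49 × 0.7986 = 39.133 m

39.1 m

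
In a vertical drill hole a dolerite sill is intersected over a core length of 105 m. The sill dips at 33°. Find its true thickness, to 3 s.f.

88.1 m

True thickness t = h · cos(dip) = 105 × cos 33°
t = 105 × 0.8387 = 88.060 m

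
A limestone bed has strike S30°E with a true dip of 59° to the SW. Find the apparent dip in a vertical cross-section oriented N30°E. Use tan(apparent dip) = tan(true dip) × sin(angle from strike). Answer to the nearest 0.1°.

55.2°

The strike is S30°E and the section trends N30°E; the acute angle between them is β = 60°.
tan α = tan 59° × sin 60° = 1.6643 × 0.8660 = 1.4413
α = arctan(1.4413) = 55.25°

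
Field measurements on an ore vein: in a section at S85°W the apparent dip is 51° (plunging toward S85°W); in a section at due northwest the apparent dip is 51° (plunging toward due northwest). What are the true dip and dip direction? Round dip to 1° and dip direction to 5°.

true dip 54°, dip direction 290°

The two traces are lines in the plane: v₁ = (sin 265°·cos 51°, cos 265°·cos 51°, −sin 51°), v₂ = (sin 315°·cos 51°, cos 315°·cos 51°, −sin 51°).
n = v₁ × v₂ = (-0.388, 0.141, 0.303) (taken with n_z > 0).
True dip = arccos(n_z / |n|) = arccos(0.5917) = 53.7°.
The horizontal component of n points toward azimuth atan2(n_x, n_y) = 290°, the dip direction.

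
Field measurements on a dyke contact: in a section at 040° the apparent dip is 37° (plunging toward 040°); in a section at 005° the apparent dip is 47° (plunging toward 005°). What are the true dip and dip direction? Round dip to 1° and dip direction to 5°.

true dip 48°, dip direction 355°

The two traces are lines in the plane: v₁ = (sin 40°·cos 37°, cos 40°·cos 37°, −sin 37°), v₂ = (sin 5°·cos 47°, cos 5°·cos 47°, −sin 47°).
The plane normal is n = v₁ × v₂ ∝ (-0.039, 0.340, 0.312).
tan δ = √(n_x²+n_y²)/n_z = 0.342/0.312, so δ = 47.6°.
Dip direction = azimuth of (n_x, n_y) = atan2(-0.039, 0.340) = 354°.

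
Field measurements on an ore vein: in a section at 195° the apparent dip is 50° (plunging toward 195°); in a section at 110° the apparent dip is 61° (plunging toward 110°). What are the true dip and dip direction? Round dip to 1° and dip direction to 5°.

The two traces are lines in the plane: v₁ = (sin 195°·cos 50°, cos 195°·cos 50°, −sin 50°), v₂ = (sin 110°·cos 61°, cos 110°·cos 61°, −sin 61°).
The plane normal is n = v₁ × v₂ ∝ (0.416, -0.494, 0.310).
tan δ = √(n_x²+n_y²)/n_z = 0.646/0.310, so δ = 64.3°.
Dip direction = atan2(0.416, -0.494) = 140° (azimuth of n's horizontal projection).

true dip 64°, dip direction 140°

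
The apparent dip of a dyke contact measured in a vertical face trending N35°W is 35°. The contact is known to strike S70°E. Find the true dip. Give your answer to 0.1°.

50.7°

The section is 35° from the strike.
tan δ = tan α / sin β = tan 35° / sin 35° = 0.7002 / 0.5736 = 1.2208
true dip = arctan 1.2208 = 50.68°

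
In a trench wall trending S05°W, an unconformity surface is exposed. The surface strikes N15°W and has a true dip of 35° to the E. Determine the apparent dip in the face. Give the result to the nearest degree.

The strike is N15°W and the section trends S05°W; the acute angle between them is β = 20°.
tan α = tan 35° × sin 20° = 0.7002 × 0.3420 = 0.2395
α = arctan(0.2395) = 13.47°

13°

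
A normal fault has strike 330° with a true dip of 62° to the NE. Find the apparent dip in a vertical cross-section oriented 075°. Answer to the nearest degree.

The strike is 330° and the section trends 075°; the acute angle between them is β = 75°.
tan(apparent dip) = tan 62° · sin 75° = 1.8166
α = arctan(1.8166) = 61.17°

61°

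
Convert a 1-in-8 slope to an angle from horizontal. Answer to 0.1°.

7.1°

tan θ = 1/8 = 0.1250
θ = arctan(0.1250) = 7.13°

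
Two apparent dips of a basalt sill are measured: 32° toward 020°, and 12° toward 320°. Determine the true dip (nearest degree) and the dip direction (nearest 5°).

The two traces are lines in the plane: v₁ = (sin 20°·cos 32°, cos 20°·cos 32°, −sin 32°), v₂ = (sin 320°·cos 12°, cos 320°·cos 12°, −sin 12°).
The plane normal is n = v₁ × v₂ ∝ (0.231, 0.393, 0.718).
Dip δ = arctan(|n_h|/n_z) = arctan(0.456/0.718) = 32.4°.
The horizontal component of n points toward azimuth atan2(n_x, n_y) = 30°, the dip direction.

true dip 32°, dip direction 030°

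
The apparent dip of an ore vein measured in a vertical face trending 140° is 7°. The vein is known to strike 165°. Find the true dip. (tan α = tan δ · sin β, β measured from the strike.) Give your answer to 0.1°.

16.2°

The section is 25° from the strike.
tan(true dip) = tan 7° / sin 25° = 0.2905
δ = arctan(0.2905) = 16.20°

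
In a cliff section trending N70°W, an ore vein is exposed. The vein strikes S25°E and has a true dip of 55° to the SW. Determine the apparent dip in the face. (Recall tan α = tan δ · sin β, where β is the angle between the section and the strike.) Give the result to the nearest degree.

45°

The section lies 45° from the strike.
tan(apparent dip) = tan 55° · sin 45° = 1.0099
apparent dip = arctan 1.0099 = 45.28°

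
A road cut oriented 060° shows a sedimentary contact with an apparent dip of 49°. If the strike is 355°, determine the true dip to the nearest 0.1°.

β = acute angle between strike 355° and section 060° = 65°.
tan δ = tan α / sin β = tan 49° / sin 65° = 1.1504 / 0.9063 = 1.2693
true dip = arctan 1.2693 = 51.77°

51.8°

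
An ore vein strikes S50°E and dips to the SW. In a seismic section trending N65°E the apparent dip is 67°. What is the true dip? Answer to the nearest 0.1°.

69.0°

β = acute angle between strike S50°E and section N65°E = 65°.
tan(true dip) = tan 67° / sin 65° = 2.5994
δ = arctan(2.5994) = 68.96°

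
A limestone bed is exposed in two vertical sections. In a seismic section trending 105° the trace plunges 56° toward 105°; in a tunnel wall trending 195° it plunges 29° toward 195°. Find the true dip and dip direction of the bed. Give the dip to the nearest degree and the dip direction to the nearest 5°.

Represent each trace as a vector plunging at its apparent dip toward its trend (east-north-up frame): v₁ = (0.540, -0.145, -0.829), v₂ = (-0.226, -0.845, -0.485).
The plane normal is n = v₁ × v₂ ∝ (0.630, -0.450, 0.489).
True dip = arccos(n_z / |n|) = arccos(0.5341) = 57.7°.
Dip direction = atan2(0.630, -0.450) = 126° (azimuth of n's horizontal projection).

true dip 58°, dip direction 125°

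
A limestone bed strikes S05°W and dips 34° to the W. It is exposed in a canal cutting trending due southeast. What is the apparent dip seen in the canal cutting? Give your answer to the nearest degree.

Angle between strike (S05°W) and section (due southeast): β = 50°.
tan α = tan 34° × sin 50° = 0.6745 × 0.7660 = 0.5167
apparent dip = arctan 0.5167 = 27.33°

27°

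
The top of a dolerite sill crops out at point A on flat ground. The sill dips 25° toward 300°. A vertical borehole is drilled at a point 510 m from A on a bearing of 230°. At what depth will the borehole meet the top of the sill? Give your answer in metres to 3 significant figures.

The hole lies 70° from the dip direction, so the down-dip offset is 510 × cos 70° = 174.43 m.
Depth = down-dip offset × tan(dip) = 174.43 × tan 25° = 174.43 × 0.4663
Depth = 81.34 m

81.3 m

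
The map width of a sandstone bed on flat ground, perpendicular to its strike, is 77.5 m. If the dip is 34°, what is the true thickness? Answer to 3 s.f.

43.3 m

True thickness t = w · sin(dip) = 77.5 × sin 34°
t = 77.5 × 0.5592 = 43.337 m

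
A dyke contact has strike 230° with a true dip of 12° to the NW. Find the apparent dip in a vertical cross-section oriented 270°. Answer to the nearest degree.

8°

The section lies 40° from the strike.
tan(apparent dip) = tan 12° · sin 40° = 0.1366
α = arctan(0.1366) = 7.78°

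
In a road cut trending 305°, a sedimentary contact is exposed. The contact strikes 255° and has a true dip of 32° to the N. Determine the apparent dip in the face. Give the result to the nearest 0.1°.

The section lies 50° from the strike.
tan(apparent dip) = tan 32° · sin 50° = 0.4787
apparent dip = arctan 0.4787 = 25.58°

25.6°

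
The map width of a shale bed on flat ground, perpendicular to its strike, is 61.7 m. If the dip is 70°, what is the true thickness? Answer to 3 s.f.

True thickness t = w · sin(dip) = 61.7 × sin 70°
t = 61.7 × 0.9397 = 57.979 m

58.0 m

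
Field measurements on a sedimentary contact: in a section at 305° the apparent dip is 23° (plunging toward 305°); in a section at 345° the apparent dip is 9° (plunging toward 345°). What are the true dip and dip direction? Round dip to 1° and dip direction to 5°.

Each apparent-dip line lies in the plane. As unit vectors (x east, y north, z up), v₁ plunges 23°→305° and v₂ plunges 9°→345°.
Cross product v₁ × v₂ gives the pole to the plane: n ∝ (-0.290, 0.018, 0.584).
tan δ = √(n_x²+n_y²)/n_z = 0.291/0.584, so δ = 26.5°.
Dip direction = atan2(-0.290, 0.018) = 274° (azimuth of n's horizontal projection).

true dip 26°, dip direction 275°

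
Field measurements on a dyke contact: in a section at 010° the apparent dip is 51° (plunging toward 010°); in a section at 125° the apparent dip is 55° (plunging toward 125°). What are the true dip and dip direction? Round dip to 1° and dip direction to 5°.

The two traces are lines in the plane: v₁ = (sin 10°·cos 51°, cos 10°·cos 51°, −sin 51°), v₂ = (sin 125°·cos 55°, cos 125°·cos 55°, −sin 55°).
n = v₁ × v₂ = (0.763, 0.276, 0.327) (taken with n_z > 0).
tan δ = √(n_x²+n_y²)/n_z = 0.812/0.327, so δ = 68.0°.
The horizontal component of n points toward azimuth atan2(n_x, n_y) = 70°, the dip direction.

true dip 68°, dip direction 070°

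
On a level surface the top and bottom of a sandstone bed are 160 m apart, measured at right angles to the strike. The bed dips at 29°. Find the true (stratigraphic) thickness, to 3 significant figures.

True thickness t = w · sin(dip) = 160 × sin 29°
t = 160 × 0.4848 = 77.570 m

77.6 m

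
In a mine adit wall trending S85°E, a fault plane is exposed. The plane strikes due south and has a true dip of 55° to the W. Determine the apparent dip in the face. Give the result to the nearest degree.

55°

The strike is due south and the section trends S85°E; the acute angle between them is β = 85°.
tan α = tan 55° × sin 85° = 1.4281 × 0.9962 = 1.4227
apparent dip = arctan 1.4227 = 54.90°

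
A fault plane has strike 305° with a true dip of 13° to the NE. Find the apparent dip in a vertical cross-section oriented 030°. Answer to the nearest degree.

13°

The strike is 305° and the section trends 030°; the acute angle between them is β = 85°.
tan(apparent dip) = tan 13° · sin 85° = 0.2300
apparent dip = arctan 0.2300 = 12.95°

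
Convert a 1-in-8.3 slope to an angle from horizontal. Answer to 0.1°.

tan θ = 1/8.3 = 0.1205
θ = arctan(0.1205) = 6.87°

6.9°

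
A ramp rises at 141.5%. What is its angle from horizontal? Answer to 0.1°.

54.8°

tan θ = 141.5/100 = 1.4150
θ = arctan(1.4150) = 54.75°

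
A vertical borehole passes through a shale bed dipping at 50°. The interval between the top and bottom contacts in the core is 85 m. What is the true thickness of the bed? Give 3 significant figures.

54.6 m

True thickness t = h · cos(dip) = 85 × cos 50°
t = 85 × 0.6428 = 54.637 m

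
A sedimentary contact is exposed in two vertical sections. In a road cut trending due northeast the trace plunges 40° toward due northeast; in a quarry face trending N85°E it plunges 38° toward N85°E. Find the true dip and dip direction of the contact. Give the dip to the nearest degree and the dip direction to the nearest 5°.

Each apparent-dip line lies in the plane. As unit vectors (x east, y north, z up), v₁ plunges 40°→due northeast and v₂ plunges 38°→N85°E.
The plane normal is n = v₁ × v₂ ∝ (0.289, 0.171, 0.388).
tan δ = √(n_x²+n_y²)/n_z = 0.336/0.388, so δ = 40.9°.
Dip direction = atan2(0.289, 0.171) = 59° (azimuth of n's horizontal projection).

true dip 41°, dip direction 060°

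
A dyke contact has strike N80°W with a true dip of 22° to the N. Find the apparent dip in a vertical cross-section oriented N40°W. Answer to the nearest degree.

15°

Angle between strike (N80°W) and section (N40°W): β = 40°.
tan α = tan 22° × sin 40° = 0.4040 × 0.6428 = 0.2597
apparent dip = arctan 0.2597 = 14.56°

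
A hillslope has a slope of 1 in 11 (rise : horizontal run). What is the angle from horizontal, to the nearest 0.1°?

tan θ = 1/11 = 0.0909
θ = arctan(0.0909) = 5.19°

5.2°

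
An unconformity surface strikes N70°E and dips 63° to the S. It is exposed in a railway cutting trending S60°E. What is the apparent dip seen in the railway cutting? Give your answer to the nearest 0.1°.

The section lies 50° from the strike.
tan(apparent dip) = tan 63° · sin 50° = 1.5034
α = arctan(1.5034) = 56.37°

56.4°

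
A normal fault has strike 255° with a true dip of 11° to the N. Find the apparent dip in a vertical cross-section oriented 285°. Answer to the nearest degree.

The section lies 30° from the strike.
tan(apparent dip) = tan 11° · sin 30° = 0.0972
α = arctan(0.0972) = 5.55°

6°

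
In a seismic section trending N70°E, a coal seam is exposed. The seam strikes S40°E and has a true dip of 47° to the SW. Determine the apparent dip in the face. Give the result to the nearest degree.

The strike is S40°E and the section trends N70°E; the acute angle between them is β = 70°.
tan(apparent dip) = tan 47° · sin 70° = 1.0077
α = arctan(1.0077) = 45.22°

45°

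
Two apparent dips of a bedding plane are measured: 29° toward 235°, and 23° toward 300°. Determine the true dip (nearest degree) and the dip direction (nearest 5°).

true dip 31°, dip direction 255°

Represent each trace as a vector plunging at its apparent dip toward its trend (east-north-up frame): v₁ = (-0.716, -0.502, -0.485), v₂ = (-0.797, 0.460, -0.391).
n = v₁ × v₂ = (-0.419, -0.107, 0.730) (taken with n_z > 0).
Dip δ = arctan(|n_h|/n_z) = arctan(0.432/0.730) = 30.7°.
The horizontal component of n points toward azimuth atan2(n_x, n_y) = 256°, the dip direction.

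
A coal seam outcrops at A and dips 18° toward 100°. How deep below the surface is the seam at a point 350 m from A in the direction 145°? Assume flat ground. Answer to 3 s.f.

The hole lies 45° from the dip direction, so the down-dip offset is 350 × cos 45° = 247.49 m.
Depth = down-dip offset × tan(dip) = 247.49 × tan 18° = 247.49 × 0.3249
Depth = 80.41 m

80.4 m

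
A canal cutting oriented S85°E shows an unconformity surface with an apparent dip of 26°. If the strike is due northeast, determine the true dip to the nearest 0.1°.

β = acute angle between strike due northeast and section S85°E = 50°.
tan(true dip) = tan 26° / sin 50° = 0.6367
true dip = arctan 0.6367 = 32.48°

32.5°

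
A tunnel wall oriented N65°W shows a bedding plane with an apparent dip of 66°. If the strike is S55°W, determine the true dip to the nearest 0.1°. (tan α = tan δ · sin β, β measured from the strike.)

β = acute angle between strike S55°W and section N65°W = 60°.
tan δ = tan α / sin β = tan 66° / sin 60° = 2.2460 / 0.8660 = 2.5935
true dip = arctan 2.5935 = 68.91°

68.9°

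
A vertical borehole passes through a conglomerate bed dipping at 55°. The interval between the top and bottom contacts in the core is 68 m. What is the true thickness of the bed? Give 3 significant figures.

True thickness t = h · cos(dip) = 68 × cos 55°
t = 68 × 0.5736 = 39.003 m

39.0 m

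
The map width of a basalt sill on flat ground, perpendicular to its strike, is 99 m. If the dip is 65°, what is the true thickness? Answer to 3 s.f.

89.7 m

True thickness t = w · sin(dip) = 99 × sin 65°
t = 99 × 0.9063 = 89.724 m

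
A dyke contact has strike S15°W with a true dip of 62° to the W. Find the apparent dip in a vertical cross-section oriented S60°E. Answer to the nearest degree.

The strike is S15°W and the section trends S60°E; the acute angle between them is β = 75°.
tan α = tan 62° × sin 75° = 1.8807 × 0.9659 = 1.8166
α = arctan(1.8166) = 61.17°

61°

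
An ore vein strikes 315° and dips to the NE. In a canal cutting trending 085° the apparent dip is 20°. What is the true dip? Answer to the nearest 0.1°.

25.4°

β = acute angle between strike 315° and section 085° = 50°.
tan(true dip) = tan 20° / sin 50° = 0.4751
δ = arctan(0.4751) = 25.41°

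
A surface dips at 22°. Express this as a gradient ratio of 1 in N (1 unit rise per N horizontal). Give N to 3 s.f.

1 in 2.48

1 : N means tan θ = 1/N, so N = 1/tan 22° = 1/0.4040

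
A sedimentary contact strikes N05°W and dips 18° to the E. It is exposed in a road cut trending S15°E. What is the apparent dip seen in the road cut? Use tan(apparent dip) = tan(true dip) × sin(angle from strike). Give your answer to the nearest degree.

3°

Angle between strike (N05°W) and section (S15°E): β = 10°.
tan α = tan 18° × sin 10° = 0.3249 × 0.1736 = 0.0564
apparent dip = arctan 0.0564 = 3.23°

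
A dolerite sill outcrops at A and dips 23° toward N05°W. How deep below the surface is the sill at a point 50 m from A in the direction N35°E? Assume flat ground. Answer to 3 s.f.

The hole lies 40° from the dip direction, so the down-dip offset is 50 × cos 40° = 38.30 m.
Depth = down-dip offset × tan(dip) = 38.30 × tan 23° = 38.30 × 0.4245
Depth = 16.26 m

16.3 m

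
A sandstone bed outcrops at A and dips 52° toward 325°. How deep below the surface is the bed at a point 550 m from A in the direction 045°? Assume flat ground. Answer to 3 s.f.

122 m

The hole lies 80° from the dip direction, so the down-dip offset is 550 × cos 80° = 95.51 m.
Depth = down-dip offset × tan(dip) = 95.51 × tan 52° = 95.51 × 1.2799
Depth = 122.24 m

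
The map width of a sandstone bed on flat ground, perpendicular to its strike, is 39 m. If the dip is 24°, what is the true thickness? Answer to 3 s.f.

15.9 m

True thickness t = w · sin(dip) = 39 × sin 24°
t = 39 × 0.4067 = 15.863 m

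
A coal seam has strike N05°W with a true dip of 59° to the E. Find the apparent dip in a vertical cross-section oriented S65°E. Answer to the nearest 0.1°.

55.2°

The section lies 60° from the strike.
tan α = tan 59° × sin 60° = 1.6643 × 0.8660 = 1.4413
apparent dip = arctan 1.4413 = 55.25°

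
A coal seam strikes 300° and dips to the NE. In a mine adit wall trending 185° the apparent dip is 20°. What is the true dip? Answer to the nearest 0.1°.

β = acute angle between strike 300° and section 185° = 65°.
tan δ = tan α / sin β = tan 20° / sin 65° = 0.3640 / 0.9063 = 0.4016
true dip = arctan 0.4016 = 21.88°

21.9°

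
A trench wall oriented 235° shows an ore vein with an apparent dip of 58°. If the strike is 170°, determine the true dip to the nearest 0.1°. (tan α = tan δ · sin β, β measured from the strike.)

60.5°

β = acute angle between strike 170° and section 235° = 65°.
tan(true dip) = tan 58° / sin 65° = 1.7658
true dip = arctan 1.7658 = 60.48°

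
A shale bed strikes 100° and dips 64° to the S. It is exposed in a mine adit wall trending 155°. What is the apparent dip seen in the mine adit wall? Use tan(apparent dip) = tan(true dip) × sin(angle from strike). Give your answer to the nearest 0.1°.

The strike is 100° and the section trends 155°; the acute angle between them is β = 55°.
tan α = tan 64° × sin 55° = 2.0503 × 0.8192 = 1.6795
α = arctan(1.6795) = 59.23°

59.2°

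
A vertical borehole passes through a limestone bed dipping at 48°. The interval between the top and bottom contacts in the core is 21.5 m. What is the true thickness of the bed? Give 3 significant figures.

14.4 m

True thickness t = h · cos(dip) = 21.5 × cos 48°
t = 21.5 × 0.6691 = 14.386 m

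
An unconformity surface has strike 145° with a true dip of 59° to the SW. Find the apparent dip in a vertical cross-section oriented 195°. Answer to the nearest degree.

52°

The strike is 145° and the section trends 195°; the acute angle between them is β = 50°.
tan(apparent dip) = tan 59° · sin 50° = 1.2749
α = arctan(1.2749) = 51.89°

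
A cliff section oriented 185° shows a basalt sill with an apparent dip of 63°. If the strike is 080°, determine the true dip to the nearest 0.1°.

63.8°

β = acute angle between strike 080° and section 185° = 75°.
tan δ = tan α / sin β = tan 63° / sin 75° = 1.9626 / 0.9659 = 2.0318
true dip = arctan 2.0318 = 63.80°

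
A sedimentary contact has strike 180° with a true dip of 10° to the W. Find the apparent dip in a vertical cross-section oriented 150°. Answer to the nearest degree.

5°

Angle between strike (180°) and section (150°): β = 30°.
tan α = tan 10° × sin 30° = 0.1763 × 0.5000 = 0.0882
α = arctan(0.0882) = 5.04°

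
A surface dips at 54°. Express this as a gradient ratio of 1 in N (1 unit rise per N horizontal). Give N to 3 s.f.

1 : N means tan θ = 1/N, so N = 1/tan 54° = 1/1.3764

1 in 0.727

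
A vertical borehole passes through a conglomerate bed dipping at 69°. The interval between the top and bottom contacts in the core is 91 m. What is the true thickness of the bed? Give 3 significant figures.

True thickness t = h · cos(dip) = 91 × cos 69°
t = 91 × 0.3584 = 32.611 m

32.6 m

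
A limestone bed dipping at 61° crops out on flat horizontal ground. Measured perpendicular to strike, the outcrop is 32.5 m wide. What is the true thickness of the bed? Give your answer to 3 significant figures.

True thickness t = w · sin(dip) = 32.5 × sin 61°
t = 32.5 × 0.8746 = 28.425 m

28.4 m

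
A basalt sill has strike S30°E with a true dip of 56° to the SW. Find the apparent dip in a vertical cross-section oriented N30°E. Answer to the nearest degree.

The section lies 60° from the strike.
tan α = tan 56° × sin 60° = 1.4826 × 0.8660 = 1.2839
apparent dip = arctan 1.2839 = 52.09°

52°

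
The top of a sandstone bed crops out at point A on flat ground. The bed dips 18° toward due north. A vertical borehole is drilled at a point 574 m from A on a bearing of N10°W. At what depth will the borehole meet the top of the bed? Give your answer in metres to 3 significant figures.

184 m

The hole lies 10° from the dip direction, so the down-dip offset is 574 × cos 10° = 565.28 m.
Depth = down-dip offset × tan(dip) = 565.28 × tan 18° = 565.28 × 0.3249
Depth = 183.67 m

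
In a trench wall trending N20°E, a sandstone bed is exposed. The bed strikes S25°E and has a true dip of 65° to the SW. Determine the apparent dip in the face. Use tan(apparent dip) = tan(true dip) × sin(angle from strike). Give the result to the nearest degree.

Angle between strike (S25°E) and section (N20°E): β = 45°.
tan α = tan 65° × sin 45° = 2.1445 × 0.7071 = 1.5164
apparent dip = arctan 1.5164 = 56.60°

57°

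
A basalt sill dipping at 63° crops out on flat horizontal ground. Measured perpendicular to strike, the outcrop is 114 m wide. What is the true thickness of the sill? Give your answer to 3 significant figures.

102 m

True thickness t = w · sin(dip) = 114 × sin 63°
t = 114 × 0.8910 = 101.575 m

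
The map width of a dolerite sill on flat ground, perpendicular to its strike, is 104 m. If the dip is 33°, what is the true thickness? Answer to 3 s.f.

True thickness t = w · sin(dip) = 104 × sin 33°
t = 104 × 0.5446 = 56.642 m

56.6 m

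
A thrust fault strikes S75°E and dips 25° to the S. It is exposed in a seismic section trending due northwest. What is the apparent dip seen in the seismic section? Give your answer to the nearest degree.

Angle between strike (S75°E) and section (due northwest): β = 30°.
tan α = tan 25° × sin 30° = 0.4663 × 0.5000 = 0.2332
α = arctan(0.2332) = 13.12°

13°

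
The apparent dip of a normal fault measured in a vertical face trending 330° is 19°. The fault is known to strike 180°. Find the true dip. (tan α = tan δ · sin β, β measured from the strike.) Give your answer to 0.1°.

The section is 30° from the strike.
tan δ = tan α / sin β = tan 19° / sin 30° = 0.3443 / 0.5000 = 0.6887
true dip = arctan 0.6887 = 34.55°

34.6°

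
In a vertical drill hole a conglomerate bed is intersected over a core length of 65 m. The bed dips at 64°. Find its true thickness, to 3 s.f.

28.5 m

True thickness t = h · cos(dip) = 65 × cos 64°
t = 65 × 0.4384 = 28.494 m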